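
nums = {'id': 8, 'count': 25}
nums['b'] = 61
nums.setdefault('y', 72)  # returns 72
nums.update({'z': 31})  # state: {'id': 8, 'count': 25, 'b': 61, 'y': 72, 'z': 31}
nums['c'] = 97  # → {'id': 8, 'count': 25, 'b': 61, 'y': 72, 'z': 31, 'c': 97}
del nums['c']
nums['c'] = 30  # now {'id': 8, 'count': 25, 'b': 61, 'y': 72, 'z': 31, 'c': 30}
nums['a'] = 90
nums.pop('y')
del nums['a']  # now {'id': 8, 'count': 25, 'b': 61, 'z': 31, 'c': 30}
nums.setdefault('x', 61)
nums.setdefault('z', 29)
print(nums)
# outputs {'id': 8, 'count': 25, 'b': 61, 'z': 31, 'c': 30, 'x': 61}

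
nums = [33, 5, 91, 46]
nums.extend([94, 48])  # [33, 5, 91, 46, 94, 48]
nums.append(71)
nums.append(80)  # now [33, 5, 91, 46, 94, 48, 71, 80]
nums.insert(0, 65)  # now [65, 33, 5, 91, 46, 94, 48, 71, 80]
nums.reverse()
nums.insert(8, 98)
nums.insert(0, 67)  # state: [67, 80, 71, 48, 94, 46, 91, 5, 33, 98, 65]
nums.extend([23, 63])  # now [67, 80, 71, 48, 94, 46, 91, 5, 33, 98, 65, 23, 63]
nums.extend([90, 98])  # [67, 80, 71, 48, 94, 46, 91, 5, 33, 98, 65, 23, 63, 90, 98]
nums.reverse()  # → [98, 90, 63, 23, 65, 98, 33, 5, 91, 46, 94, 48, 71, 80, 67]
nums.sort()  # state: [5, 23, 33, 46, 48, 63, 65, 67, 71, 80, 90, 91, 94, 98, 98]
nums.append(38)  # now [5, 23, 33, 46, 48, 63, 65, 67, 71, 80, 90, 91, 94, 98, 98, 38]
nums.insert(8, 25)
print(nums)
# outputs [5, 23, 33, 46, 48, 63, 65, 67, 25, 71, 80, 90, 91, 94, 98, 98, 38]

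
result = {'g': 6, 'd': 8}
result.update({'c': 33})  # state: {'g': 6, 'd': 8, 'c': 33}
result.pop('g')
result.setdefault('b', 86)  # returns 86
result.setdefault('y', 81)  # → 81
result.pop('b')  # 86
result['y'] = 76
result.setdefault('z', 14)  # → 14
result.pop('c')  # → 33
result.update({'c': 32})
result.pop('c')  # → 32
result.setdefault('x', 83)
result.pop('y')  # 76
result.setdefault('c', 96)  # 96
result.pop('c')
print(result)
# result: {'d': 8, 'z': 14, 'x': 83}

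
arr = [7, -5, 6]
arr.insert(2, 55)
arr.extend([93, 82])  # [7, -5, 55, 6, 93, 82]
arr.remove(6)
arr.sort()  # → [-5, 7, 55, 82, 93]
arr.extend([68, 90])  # [-5, 7, 55, 82, 93, 68, 90]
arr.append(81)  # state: [-5, 7, 55, 82, 93, 68, 90, 81]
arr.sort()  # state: [-5, 7, 55, 68, 81, 82, 90, 93]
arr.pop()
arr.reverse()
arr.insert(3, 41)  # [90, 82, 81, 41, 68, 55, 7, -5]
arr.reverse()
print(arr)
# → [-5, 7, 55, 68, 41, 81, 82, 90]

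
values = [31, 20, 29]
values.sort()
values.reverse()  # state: [31, 29, 20]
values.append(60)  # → [31, 29, 20, 60]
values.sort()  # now [20, 29, 31, 60]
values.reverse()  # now [60, 31, 29, 20]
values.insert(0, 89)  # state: [89, 60, 31, 29, 20]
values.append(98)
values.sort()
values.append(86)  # [20, 29, 31, 60, 89, 98, 86]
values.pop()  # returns 86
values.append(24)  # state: [20, 29, 31, 60, 89, 98, 24]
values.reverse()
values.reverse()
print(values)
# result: [20, 29, 31, 60, 89, 98, 24]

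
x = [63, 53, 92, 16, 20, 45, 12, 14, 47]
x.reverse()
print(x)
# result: [47, 14, 12, 45, 20, 16, 92, 53, 63]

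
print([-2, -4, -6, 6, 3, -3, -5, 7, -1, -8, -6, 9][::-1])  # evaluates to [9, -6, -8, -1, 7, -5, -3, 3, 6, -6, -4, -2]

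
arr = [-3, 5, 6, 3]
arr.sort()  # [-3, 3, 5, 6]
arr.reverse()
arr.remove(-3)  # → [6, 5, 3]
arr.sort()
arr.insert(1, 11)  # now [3, 11, 5, 6]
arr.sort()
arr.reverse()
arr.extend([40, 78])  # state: [11, 6, 5, 3, 40, 78]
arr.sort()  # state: [3, 5, 6, 11, 40, 78]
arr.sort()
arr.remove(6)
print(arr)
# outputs [3, 5, 11, 40, 78]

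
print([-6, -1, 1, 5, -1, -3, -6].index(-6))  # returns 0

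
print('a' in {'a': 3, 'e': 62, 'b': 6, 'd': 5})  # True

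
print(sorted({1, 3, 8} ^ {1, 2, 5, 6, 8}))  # [2, 3, 5, 6]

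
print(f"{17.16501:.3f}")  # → 17.165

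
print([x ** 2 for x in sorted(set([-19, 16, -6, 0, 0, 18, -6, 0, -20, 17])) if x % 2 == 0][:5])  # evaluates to [400, 36, 0, 256, 324]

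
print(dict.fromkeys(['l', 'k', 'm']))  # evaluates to {'l': None, 'k': None, 'm': None}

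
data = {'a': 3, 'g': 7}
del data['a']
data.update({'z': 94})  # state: {'g': 7, 'z': 94}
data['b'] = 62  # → {'g': 7, 'z': 94, 'b': 62}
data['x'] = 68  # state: {'g': 7, 'z': 94, 'b': 62, 'x': 68}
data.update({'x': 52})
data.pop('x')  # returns 52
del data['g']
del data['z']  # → {'b': 62}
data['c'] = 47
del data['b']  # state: {'c': 47}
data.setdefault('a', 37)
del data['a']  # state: {'c': 47}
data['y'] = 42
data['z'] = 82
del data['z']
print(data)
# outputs {'c': 47, 'y': 42}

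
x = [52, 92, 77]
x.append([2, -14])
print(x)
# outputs [52, 92, 77, [2, -14]]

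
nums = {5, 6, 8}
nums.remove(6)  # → {5, 8}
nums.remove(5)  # {8}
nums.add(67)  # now {8, 67}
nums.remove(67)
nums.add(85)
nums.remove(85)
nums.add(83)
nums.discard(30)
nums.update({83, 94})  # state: {8, 83, 94}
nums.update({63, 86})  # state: {8, 63, 83, 86, 94}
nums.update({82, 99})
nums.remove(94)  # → {8, 63, 82, 83, 86, 99}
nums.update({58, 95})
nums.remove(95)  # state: {8, 58, 63, 82, 83, 86, 99}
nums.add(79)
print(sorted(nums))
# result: [8, 58, 63, 79, 82, 83, 86, 99]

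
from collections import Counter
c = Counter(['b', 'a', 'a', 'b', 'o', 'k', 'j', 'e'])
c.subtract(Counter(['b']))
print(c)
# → Counter({'a': 2, 'b': 1, 'o': 1, 'k': 1, 'j': 1, 'e': 1})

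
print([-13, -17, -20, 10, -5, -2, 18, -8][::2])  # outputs [-13, -20, -5, 18]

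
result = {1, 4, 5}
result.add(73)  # {1, 4, 5, 73}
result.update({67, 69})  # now {1, 4, 5, 67, 69, 73}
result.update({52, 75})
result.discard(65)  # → {1, 4, 5, 52, 67, 69, 73, 75}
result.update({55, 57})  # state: {1, 4, 5, 52, 55, 57, 67, 69, 73, 75}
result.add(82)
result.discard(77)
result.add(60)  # {1, 4, 5, 52, 55, 57, 60, 67, 69, 73, 75, 82}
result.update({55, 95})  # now {1, 4, 5, 52, 55, 57, 60, 67, 69, 73, 75, 82, 95}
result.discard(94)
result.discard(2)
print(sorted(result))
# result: [1, 4, 5, 52, 55, 57, 60, 67, 69, 73, 75, 82, 95]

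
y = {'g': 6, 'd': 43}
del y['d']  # {'g': 6}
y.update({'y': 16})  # {'g': 6, 'y': 16}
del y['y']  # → {'g': 6}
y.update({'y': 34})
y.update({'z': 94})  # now {'g': 6, 'y': 34, 'z': 94}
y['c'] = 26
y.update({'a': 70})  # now {'g': 6, 'y': 34, 'z': 94, 'c': 26, 'a': 70}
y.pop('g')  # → 6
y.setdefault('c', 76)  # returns 26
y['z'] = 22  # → {'y': 34, 'z': 22, 'c': 26, 'a': 70}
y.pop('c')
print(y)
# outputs {'y': 34, 'z': 22, 'a': 70}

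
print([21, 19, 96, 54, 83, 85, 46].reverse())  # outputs None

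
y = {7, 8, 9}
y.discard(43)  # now {7, 8, 9}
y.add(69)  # {7, 8, 9, 69}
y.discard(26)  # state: {7, 8, 9, 69}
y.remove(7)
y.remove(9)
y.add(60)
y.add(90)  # {8, 60, 69, 90}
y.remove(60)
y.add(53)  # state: {8, 53, 69, 90}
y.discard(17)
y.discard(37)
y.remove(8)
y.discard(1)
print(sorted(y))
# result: [53, 69, 90]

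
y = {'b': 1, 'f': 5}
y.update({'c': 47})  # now {'b': 1, 'f': 5, 'c': 47}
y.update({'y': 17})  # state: {'b': 1, 'f': 5, 'c': 47, 'y': 17}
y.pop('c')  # 47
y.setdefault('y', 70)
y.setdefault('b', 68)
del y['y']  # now {'b': 1, 'f': 5}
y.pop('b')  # 1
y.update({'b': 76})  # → {'f': 5, 'b': 76}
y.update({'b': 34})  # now {'f': 5, 'b': 34}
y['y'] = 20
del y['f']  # {'b': 34, 'y': 20}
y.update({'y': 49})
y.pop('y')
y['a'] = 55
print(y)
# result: {'b': 34, 'a': 55}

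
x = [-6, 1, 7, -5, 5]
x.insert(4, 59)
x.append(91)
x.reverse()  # [91, 5, 59, -5, 7, 1, -6]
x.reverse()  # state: [-6, 1, 7, -5, 59, 5, 91]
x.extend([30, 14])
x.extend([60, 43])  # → [-6, 1, 7, -5, 59, 5, 91, 30, 14, 60, 43]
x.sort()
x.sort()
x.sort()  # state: [-6, -5, 1, 5, 7, 14, 30, 43, 59, 60, 91]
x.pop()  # 91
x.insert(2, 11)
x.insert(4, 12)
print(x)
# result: [-6, -5, 11, 1, 12, 5, 7, 14, 30, 43, 59, 60]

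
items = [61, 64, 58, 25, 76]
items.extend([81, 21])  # [61, 64, 58, 25, 76, 81, 21]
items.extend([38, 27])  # [61, 64, 58, 25, 76, 81, 21, 38, 27]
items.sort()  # [21, 25, 27, 38, 58, 61, 64, 76, 81]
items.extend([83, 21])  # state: [21, 25, 27, 38, 58, 61, 64, 76, 81, 83, 21]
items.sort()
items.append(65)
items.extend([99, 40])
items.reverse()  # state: [40, 99, 65, 83, 81, 76, 64, 61, 58, 38, 27, 25, 21, 21]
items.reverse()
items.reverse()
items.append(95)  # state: [40, 99, 65, 83, 81, 76, 64, 61, 58, 38, 27, 25, 21, 21, 95]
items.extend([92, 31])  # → [40, 99, 65, 83, 81, 76, 64, 61, 58, 38, 27, 25, 21, 21, 95, 92, 31]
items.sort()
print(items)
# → [21, 21, 25, 27, 31, 38, 40, 58, 61, 64, 65, 76, 81, 83, 92, 95, 99]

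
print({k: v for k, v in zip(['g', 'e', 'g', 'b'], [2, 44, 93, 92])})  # {'g': 93, 'e': 44, 'b': 92}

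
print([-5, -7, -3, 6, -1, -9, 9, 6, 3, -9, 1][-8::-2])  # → [6, -7]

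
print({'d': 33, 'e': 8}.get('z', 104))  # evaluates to 104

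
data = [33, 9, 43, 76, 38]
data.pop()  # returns 38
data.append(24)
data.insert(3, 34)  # [33, 9, 43, 34, 76, 24]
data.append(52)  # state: [33, 9, 43, 34, 76, 24, 52]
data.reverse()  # [52, 24, 76, 34, 43, 9, 33]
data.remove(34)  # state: [52, 24, 76, 43, 9, 33]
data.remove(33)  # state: [52, 24, 76, 43, 9]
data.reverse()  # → [9, 43, 76, 24, 52]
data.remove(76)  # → [9, 43, 24, 52]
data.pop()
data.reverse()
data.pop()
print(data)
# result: [24, 43]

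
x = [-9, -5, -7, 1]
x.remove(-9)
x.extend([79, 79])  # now [-5, -7, 1, 79, 79]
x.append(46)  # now [-5, -7, 1, 79, 79, 46]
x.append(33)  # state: [-5, -7, 1, 79, 79, 46, 33]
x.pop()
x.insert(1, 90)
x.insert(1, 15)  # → [-5, 15, 90, -7, 1, 79, 79, 46]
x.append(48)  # [-5, 15, 90, -7, 1, 79, 79, 46, 48]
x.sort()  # [-7, -5, 1, 15, 46, 48, 79, 79, 90]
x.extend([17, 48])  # [-7, -5, 1, 15, 46, 48, 79, 79, 90, 17, 48]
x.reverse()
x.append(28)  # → [48, 17, 90, 79, 79, 48, 46, 15, 1, -5, -7, 28]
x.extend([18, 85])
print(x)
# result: [48, 17, 90, 79, 79, 48, 46, 15, 1, -5, -7, 28, 18, 85]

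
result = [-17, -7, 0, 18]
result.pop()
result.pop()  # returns 0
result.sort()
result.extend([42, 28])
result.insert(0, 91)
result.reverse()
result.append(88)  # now [28, 42, -7, -17, 91, 88]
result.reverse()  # [88, 91, -17, -7, 42, 28]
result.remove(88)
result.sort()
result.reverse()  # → [91, 42, 28, -7, -17]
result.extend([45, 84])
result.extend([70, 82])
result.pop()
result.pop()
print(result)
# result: [91, 42, 28, -7, -17, 45, 84]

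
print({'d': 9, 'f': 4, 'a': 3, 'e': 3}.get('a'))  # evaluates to 3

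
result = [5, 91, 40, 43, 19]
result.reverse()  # [19, 43, 40, 91, 5]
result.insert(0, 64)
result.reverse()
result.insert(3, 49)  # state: [5, 91, 40, 49, 43, 19, 64]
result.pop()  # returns 64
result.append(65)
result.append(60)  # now [5, 91, 40, 49, 43, 19, 65, 60]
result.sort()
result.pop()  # 91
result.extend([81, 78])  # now [5, 19, 40, 43, 49, 60, 65, 81, 78]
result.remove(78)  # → [5, 19, 40, 43, 49, 60, 65, 81]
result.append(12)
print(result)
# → [5, 19, 40, 43, 49, 60, 65, 81, 12]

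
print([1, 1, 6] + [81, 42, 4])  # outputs [1, 1, 6, 81, 42, 4]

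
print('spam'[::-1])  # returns maps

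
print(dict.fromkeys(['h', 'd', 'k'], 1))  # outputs {'h': 1, 'd': 1, 'k': 1}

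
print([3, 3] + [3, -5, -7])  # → [3, 3, 3, -5, -7]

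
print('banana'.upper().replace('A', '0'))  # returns B0N0N0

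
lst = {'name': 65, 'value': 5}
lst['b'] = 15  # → {'name': 65, 'value': 5, 'b': 15}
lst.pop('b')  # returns 15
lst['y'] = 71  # {'name': 65, 'value': 5, 'y': 71}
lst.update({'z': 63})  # {'name': 65, 'value': 5, 'y': 71, 'z': 63}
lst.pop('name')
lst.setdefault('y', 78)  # 71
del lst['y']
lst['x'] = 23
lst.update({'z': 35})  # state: {'value': 5, 'z': 35, 'x': 23}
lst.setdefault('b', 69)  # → 69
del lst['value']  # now {'z': 35, 'x': 23, 'b': 69}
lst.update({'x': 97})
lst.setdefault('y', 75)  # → 75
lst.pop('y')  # 75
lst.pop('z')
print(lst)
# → {'x': 97, 'b': 69}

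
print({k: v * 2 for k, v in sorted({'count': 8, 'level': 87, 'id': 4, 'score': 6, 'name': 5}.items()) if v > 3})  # {'count': 16, 'id': 8, 'level': 174, 'name': 10, 'score': 12}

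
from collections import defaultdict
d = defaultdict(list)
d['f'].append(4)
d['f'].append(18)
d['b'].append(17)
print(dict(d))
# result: {'f': [4, 18], 'b': [17]}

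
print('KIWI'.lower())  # kiwi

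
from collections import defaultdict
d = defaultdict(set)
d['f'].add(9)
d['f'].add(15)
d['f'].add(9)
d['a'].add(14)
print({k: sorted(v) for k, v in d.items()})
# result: {'f': [9, 15], 'a': [14]}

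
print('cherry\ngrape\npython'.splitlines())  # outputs ['cherry', 'grape', 'python']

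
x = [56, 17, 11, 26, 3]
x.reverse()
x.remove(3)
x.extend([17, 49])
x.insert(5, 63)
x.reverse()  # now [49, 63, 17, 56, 17, 11, 26]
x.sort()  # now [11, 17, 17, 26, 49, 56, 63]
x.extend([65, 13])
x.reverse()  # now [13, 65, 63, 56, 49, 26, 17, 17, 11]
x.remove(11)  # [13, 65, 63, 56, 49, 26, 17, 17]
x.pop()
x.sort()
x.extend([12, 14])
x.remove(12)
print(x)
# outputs [13, 17, 26, 49, 56, 63, 65, 14]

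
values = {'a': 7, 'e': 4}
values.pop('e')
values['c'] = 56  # {'a': 7, 'c': 56}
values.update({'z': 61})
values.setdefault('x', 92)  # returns 92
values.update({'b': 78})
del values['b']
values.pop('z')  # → 61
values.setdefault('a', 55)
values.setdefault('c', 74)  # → 56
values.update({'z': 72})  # {'a': 7, 'c': 56, 'x': 92, 'z': 72}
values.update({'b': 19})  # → {'a': 7, 'c': 56, 'x': 92, 'z': 72, 'b': 19}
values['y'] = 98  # {'a': 7, 'c': 56, 'x': 92, 'z': 72, 'b': 19, 'y': 98}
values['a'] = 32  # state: {'a': 32, 'c': 56, 'x': 92, 'z': 72, 'b': 19, 'y': 98}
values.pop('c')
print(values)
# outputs {'a': 32, 'x': 92, 'z': 72, 'b': 19, 'y': 98}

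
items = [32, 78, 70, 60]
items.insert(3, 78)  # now [32, 78, 70, 78, 60]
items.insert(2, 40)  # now [32, 78, 40, 70, 78, 60]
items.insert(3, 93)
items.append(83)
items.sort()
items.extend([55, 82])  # [32, 40, 60, 70, 78, 78, 83, 93, 55, 82]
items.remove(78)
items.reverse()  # [82, 55, 93, 83, 78, 70, 60, 40, 32]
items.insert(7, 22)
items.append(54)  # [82, 55, 93, 83, 78, 70, 60, 22, 40, 32, 54]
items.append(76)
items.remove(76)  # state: [82, 55, 93, 83, 78, 70, 60, 22, 40, 32, 54]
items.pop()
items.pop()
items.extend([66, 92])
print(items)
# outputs [82, 55, 93, 83, 78, 70, 60, 22, 40, 66, 92]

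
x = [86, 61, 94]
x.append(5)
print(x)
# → [86, 61, 94, 5]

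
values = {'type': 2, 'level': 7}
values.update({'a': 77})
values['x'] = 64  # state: {'type': 2, 'level': 7, 'a': 77, 'x': 64}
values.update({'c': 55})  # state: {'type': 2, 'level': 7, 'a': 77, 'x': 64, 'c': 55}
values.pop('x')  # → 64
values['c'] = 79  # {'type': 2, 'level': 7, 'a': 77, 'c': 79}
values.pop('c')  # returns 79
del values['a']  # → {'type': 2, 'level': 7}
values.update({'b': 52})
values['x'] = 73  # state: {'type': 2, 'level': 7, 'b': 52, 'x': 73}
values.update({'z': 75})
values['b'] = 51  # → {'type': 2, 'level': 7, 'b': 51, 'x': 73, 'z': 75}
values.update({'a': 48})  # {'type': 2, 'level': 7, 'b': 51, 'x': 73, 'z': 75, 'a': 48}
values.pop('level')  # 7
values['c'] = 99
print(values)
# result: {'type': 2, 'b': 51, 'x': 73, 'z': 75, 'a': 48, 'c': 99}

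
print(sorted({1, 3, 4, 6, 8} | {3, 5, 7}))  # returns [1, 3, 4, 5, 6, 7, 8]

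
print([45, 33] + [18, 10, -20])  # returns [45, 33, 18, 10, -20]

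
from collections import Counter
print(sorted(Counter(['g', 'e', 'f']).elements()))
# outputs ['e', 'f', 'g']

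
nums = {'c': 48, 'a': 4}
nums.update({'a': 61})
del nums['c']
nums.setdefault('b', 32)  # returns 32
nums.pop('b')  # 32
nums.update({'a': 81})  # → {'a': 81}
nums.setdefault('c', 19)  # 19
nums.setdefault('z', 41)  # 41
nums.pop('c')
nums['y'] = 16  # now {'a': 81, 'z': 41, 'y': 16}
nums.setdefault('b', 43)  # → 43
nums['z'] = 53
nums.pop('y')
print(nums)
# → {'a': 81, 'z': 53, 'b': 43}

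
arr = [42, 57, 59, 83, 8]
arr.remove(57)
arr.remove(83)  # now [42, 59, 8]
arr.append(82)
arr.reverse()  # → [82, 8, 59, 42]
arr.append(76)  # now [82, 8, 59, 42, 76]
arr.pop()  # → 76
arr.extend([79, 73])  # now [82, 8, 59, 42, 79, 73]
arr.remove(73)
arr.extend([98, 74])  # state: [82, 8, 59, 42, 79, 98, 74]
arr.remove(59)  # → [82, 8, 42, 79, 98, 74]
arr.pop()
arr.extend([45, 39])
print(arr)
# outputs [82, 8, 42, 79, 98, 45, 39]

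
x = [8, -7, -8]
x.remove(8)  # [-7, -8]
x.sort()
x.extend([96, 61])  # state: [-8, -7, 96, 61]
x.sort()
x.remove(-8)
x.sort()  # [-7, 61, 96]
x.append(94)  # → [-7, 61, 96, 94]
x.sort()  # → [-7, 61, 94, 96]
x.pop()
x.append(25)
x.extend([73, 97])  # [-7, 61, 94, 25, 73, 97]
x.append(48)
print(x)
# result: [-7, 61, 94, 25, 73, 97, 48]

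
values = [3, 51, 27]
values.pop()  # 27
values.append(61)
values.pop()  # 61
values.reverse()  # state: [51, 3]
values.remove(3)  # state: [51]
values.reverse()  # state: [51]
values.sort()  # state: [51]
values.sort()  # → [51]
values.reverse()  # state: [51]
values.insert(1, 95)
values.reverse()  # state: [95, 51]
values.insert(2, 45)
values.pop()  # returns 45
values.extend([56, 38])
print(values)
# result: [95, 51, 56, 38]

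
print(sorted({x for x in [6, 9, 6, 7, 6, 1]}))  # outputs [1, 6, 7, 9]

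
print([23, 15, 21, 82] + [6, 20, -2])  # [23, 15, 21, 82, 6, 20, -2]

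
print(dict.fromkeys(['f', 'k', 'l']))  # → {'f': None, 'k': None, 'l': None}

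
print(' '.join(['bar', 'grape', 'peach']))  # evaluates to bar grape peach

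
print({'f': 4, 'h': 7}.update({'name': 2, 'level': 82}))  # None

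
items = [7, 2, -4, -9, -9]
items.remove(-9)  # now [7, 2, -4, -9]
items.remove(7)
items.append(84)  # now [2, -4, -9, 84]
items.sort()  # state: [-9, -4, 2, 84]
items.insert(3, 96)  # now [-9, -4, 2, 96, 84]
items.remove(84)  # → [-9, -4, 2, 96]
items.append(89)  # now [-9, -4, 2, 96, 89]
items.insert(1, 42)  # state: [-9, 42, -4, 2, 96, 89]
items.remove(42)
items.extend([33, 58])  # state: [-9, -4, 2, 96, 89, 33, 58]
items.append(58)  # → [-9, -4, 2, 96, 89, 33, 58, 58]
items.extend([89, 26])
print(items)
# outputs [-9, -4, 2, 96, 89, 33, 58, 58, 89, 26]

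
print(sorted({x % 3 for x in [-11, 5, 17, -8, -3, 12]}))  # [0, 1, 2]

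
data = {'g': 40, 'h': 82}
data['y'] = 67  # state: {'g': 40, 'h': 82, 'y': 67}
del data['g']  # {'h': 82, 'y': 67}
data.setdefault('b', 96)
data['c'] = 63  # {'h': 82, 'y': 67, 'b': 96, 'c': 63}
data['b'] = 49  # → {'h': 82, 'y': 67, 'b': 49, 'c': 63}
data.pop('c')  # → 63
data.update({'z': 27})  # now {'h': 82, 'y': 67, 'b': 49, 'z': 27}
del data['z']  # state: {'h': 82, 'y': 67, 'b': 49}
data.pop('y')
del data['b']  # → {'h': 82}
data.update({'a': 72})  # {'h': 82, 'a': 72}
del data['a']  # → {'h': 82}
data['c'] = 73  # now {'h': 82, 'c': 73}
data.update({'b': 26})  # {'h': 82, 'c': 73, 'b': 26}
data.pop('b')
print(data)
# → {'h': 82, 'c': 73}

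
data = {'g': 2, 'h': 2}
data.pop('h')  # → 2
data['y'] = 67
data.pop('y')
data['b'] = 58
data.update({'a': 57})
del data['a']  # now {'g': 2, 'b': 58}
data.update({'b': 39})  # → {'g': 2, 'b': 39}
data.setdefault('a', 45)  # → 45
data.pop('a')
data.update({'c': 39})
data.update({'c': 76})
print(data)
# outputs {'g': 2, 'b': 39, 'c': 76}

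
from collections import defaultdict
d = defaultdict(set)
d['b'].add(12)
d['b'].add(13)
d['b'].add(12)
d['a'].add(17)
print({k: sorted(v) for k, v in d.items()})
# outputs {'b': [12, 13], 'a': [17]}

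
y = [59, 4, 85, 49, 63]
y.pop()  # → 63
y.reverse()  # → [49, 85, 4, 59]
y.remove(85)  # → [49, 4, 59]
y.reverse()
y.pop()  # 49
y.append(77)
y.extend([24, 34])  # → [59, 4, 77, 24, 34]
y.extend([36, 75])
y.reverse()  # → [75, 36, 34, 24, 77, 4, 59]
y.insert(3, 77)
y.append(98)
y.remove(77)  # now [75, 36, 34, 24, 77, 4, 59, 98]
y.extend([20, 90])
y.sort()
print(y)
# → [4, 20, 24, 34, 36, 59, 75, 77, 90, 98]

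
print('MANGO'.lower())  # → mango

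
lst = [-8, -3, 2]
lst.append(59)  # [-8, -3, 2, 59]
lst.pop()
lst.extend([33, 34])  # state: [-8, -3, 2, 33, 34]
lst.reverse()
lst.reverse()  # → [-8, -3, 2, 33, 34]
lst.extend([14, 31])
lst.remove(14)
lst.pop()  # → 31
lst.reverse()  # [34, 33, 2, -3, -8]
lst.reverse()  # [-8, -3, 2, 33, 34]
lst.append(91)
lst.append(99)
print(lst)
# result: [-8, -3, 2, 33, 34, 91, 99]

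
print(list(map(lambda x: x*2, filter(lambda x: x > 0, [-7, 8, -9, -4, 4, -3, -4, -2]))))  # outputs [16, 8]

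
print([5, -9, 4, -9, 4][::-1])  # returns [4, -9, 4, -9, 5]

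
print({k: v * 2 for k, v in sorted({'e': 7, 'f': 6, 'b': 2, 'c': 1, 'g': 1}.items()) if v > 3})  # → {'e': 14, 'f': 12}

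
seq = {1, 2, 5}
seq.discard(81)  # {1, 2, 5}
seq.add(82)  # {1, 2, 5, 82}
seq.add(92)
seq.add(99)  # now {1, 2, 5, 82, 92, 99}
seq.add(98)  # {1, 2, 5, 82, 92, 98, 99}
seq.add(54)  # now {1, 2, 5, 54, 82, 92, 98, 99}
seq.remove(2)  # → {1, 5, 54, 82, 92, 98, 99}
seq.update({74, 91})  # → {1, 5, 54, 74, 82, 91, 92, 98, 99}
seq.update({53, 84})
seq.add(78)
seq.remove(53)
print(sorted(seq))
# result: [1, 5, 54, 74, 78, 82, 84, 91, 92, 98, 99]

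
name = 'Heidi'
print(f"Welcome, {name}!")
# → Welcome, Heidi!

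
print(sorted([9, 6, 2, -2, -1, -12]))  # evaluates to [-12, -2, -1, 2, 6, 9]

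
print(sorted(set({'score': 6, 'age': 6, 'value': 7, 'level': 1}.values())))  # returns [1, 6, 7]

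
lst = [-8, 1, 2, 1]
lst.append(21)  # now [-8, 1, 2, 1, 21]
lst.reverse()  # [21, 1, 2, 1, -8]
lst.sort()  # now [-8, 1, 1, 2, 21]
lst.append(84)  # [-8, 1, 1, 2, 21, 84]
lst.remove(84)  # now [-8, 1, 1, 2, 21]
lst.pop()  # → 21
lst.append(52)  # [-8, 1, 1, 2, 52]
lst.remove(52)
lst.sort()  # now [-8, 1, 1, 2]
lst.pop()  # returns 2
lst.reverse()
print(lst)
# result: [1, 1, -8]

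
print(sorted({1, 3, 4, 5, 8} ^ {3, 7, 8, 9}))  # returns [1, 4, 5, 7, 9]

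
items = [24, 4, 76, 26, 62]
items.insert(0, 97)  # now [97, 24, 4, 76, 26, 62]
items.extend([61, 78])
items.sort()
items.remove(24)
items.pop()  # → 97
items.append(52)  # [4, 26, 61, 62, 76, 78, 52]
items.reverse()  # [52, 78, 76, 62, 61, 26, 4]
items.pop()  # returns 4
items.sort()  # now [26, 52, 61, 62, 76, 78]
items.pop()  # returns 78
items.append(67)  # [26, 52, 61, 62, 76, 67]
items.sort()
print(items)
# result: [26, 52, 61, 62, 67, 76]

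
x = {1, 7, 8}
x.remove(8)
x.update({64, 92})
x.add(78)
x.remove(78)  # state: {1, 7, 64, 92}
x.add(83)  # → {1, 7, 64, 83, 92}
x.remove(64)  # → {1, 7, 83, 92}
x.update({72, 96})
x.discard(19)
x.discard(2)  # {1, 7, 72, 83, 92, 96}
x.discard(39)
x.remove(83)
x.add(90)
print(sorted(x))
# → [1, 7, 72, 90, 92, 96]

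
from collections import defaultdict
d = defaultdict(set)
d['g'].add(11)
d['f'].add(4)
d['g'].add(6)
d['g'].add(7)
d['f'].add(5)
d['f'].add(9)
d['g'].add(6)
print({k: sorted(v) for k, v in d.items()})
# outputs {'g': [6, 7, 11], 'f': [4, 5, 9]}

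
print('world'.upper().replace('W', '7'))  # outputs 7ORLD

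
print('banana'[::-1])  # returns ananab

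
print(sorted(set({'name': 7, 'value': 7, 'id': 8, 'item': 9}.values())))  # [7, 8, 9]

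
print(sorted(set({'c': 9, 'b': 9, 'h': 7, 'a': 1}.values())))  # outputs [1, 7, 9]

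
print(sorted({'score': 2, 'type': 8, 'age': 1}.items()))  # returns [('age', 1), ('score', 2), ('type', 8)]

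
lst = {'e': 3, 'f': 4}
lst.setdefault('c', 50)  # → 50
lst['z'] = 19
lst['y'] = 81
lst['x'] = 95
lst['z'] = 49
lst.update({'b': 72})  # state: {'e': 3, 'f': 4, 'c': 50, 'z': 49, 'y': 81, 'x': 95, 'b': 72}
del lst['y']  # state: {'e': 3, 'f': 4, 'c': 50, 'z': 49, 'x': 95, 'b': 72}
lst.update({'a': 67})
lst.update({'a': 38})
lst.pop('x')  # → 95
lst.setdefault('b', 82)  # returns 72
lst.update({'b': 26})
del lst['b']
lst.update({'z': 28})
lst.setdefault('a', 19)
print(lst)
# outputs {'e': 3, 'f': 4, 'c': 50, 'z': 28, 'a': 38}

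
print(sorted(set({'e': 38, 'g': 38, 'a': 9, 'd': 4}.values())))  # [4, 9, 38]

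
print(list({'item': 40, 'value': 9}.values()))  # [40, 9]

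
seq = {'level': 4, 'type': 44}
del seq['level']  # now {'type': 44}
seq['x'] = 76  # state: {'type': 44, 'x': 76}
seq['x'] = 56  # {'type': 44, 'x': 56}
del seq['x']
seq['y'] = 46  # {'type': 44, 'y': 46}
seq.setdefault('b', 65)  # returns 65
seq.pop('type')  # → 44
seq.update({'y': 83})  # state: {'y': 83, 'b': 65}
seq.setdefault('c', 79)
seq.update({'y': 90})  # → {'y': 90, 'b': 65, 'c': 79}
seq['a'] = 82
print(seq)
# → {'y': 90, 'b': 65, 'c': 79, 'a': 82}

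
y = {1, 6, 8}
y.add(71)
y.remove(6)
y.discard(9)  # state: {1, 8, 71}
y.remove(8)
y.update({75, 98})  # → {1, 71, 75, 98}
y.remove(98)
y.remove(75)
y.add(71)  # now {1, 71}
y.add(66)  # {1, 66, 71}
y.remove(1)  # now {66, 71}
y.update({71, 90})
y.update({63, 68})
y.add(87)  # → {63, 66, 68, 71, 87, 90}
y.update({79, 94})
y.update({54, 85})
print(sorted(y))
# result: [54, 63, 66, 68, 71, 79, 85, 87, 90, 94]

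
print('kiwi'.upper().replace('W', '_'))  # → KI_I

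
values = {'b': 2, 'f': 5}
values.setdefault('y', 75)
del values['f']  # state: {'b': 2, 'y': 75}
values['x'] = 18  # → {'b': 2, 'y': 75, 'x': 18}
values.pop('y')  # 75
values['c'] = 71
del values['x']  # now {'b': 2, 'c': 71}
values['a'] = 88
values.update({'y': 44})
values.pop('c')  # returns 71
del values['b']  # {'a': 88, 'y': 44}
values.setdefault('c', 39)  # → 39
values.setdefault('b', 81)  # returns 81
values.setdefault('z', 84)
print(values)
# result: {'a': 88, 'y': 44, 'c': 39, 'b': 81, 'z': 84}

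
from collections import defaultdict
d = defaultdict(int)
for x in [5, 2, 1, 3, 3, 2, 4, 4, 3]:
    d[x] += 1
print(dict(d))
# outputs {5: 1, 2: 2, 1: 1, 3: 3, 4: 2}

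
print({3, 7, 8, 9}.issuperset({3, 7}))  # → True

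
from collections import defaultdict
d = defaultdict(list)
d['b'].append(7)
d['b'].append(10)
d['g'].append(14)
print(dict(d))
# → {'b': [7, 10], 'g': [14]}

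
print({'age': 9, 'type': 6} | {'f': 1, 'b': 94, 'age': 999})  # {'age': 999, 'type': 6, 'f': 1, 'b': 94}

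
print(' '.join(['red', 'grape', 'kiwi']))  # red grape kiwi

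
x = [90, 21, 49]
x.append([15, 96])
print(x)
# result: [90, 21, 49, [15, 96]]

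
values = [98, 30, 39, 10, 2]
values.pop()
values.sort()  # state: [10, 30, 39, 98]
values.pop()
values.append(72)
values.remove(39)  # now [10, 30, 72]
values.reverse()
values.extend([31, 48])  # [72, 30, 10, 31, 48]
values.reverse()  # [48, 31, 10, 30, 72]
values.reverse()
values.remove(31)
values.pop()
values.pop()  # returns 10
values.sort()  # [30, 72]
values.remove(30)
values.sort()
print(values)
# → [72]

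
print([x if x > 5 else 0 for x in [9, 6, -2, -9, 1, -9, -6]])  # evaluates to [9, 6, 0, 0, 0, 0, 0]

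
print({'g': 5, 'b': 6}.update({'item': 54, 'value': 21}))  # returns None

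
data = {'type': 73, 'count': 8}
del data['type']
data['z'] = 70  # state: {'count': 8, 'z': 70}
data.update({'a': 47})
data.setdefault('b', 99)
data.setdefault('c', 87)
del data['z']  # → {'count': 8, 'a': 47, 'b': 99, 'c': 87}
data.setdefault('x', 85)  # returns 85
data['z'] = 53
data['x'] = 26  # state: {'count': 8, 'a': 47, 'b': 99, 'c': 87, 'x': 26, 'z': 53}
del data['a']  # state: {'count': 8, 'b': 99, 'c': 87, 'x': 26, 'z': 53}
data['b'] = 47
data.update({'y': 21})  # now {'count': 8, 'b': 47, 'c': 87, 'x': 26, 'z': 53, 'y': 21}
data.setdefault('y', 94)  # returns 21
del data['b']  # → {'count': 8, 'c': 87, 'x': 26, 'z': 53, 'y': 21}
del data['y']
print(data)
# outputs {'count': 8, 'c': 87, 'x': 26, 'z': 53}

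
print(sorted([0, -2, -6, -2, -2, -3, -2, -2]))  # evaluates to [-6, -3, -2, -2, -2, -2, -2, 0]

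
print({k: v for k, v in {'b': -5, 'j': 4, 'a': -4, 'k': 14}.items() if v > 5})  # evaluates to {'k': 14}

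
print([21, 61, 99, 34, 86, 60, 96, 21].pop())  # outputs 21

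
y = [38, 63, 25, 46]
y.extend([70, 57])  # [38, 63, 25, 46, 70, 57]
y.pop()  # 57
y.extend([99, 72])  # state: [38, 63, 25, 46, 70, 99, 72]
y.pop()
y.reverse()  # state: [99, 70, 46, 25, 63, 38]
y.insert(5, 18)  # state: [99, 70, 46, 25, 63, 18, 38]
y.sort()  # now [18, 25, 38, 46, 63, 70, 99]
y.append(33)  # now [18, 25, 38, 46, 63, 70, 99, 33]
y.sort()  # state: [18, 25, 33, 38, 46, 63, 70, 99]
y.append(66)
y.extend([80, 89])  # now [18, 25, 33, 38, 46, 63, 70, 99, 66, 80, 89]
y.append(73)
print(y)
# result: [18, 25, 33, 38, 46, 63, 70, 99, 66, 80, 89, 73]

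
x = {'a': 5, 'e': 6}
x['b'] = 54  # {'a': 5, 'e': 6, 'b': 54}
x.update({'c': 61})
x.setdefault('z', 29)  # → 29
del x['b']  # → {'a': 5, 'e': 6, 'c': 61, 'z': 29}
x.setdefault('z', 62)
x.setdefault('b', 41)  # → 41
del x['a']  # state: {'e': 6, 'c': 61, 'z': 29, 'b': 41}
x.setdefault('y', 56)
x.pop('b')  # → 41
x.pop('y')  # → 56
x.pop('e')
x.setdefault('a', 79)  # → 79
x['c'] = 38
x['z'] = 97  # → {'c': 38, 'z': 97, 'a': 79}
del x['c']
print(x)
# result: {'z': 97, 'a': 79}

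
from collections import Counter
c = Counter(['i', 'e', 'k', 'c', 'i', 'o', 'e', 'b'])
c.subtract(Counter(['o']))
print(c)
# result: Counter({'i': 2, 'e': 2, 'k': 1, 'c': 1, 'b': 1, 'o': 0})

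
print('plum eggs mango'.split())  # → ['plum', 'eggs', 'mango']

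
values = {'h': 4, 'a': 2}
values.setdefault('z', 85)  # 85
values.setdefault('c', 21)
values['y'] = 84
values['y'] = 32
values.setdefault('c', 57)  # 21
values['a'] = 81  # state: {'h': 4, 'a': 81, 'z': 85, 'c': 21, 'y': 32}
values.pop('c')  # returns 21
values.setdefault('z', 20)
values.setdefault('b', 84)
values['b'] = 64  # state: {'h': 4, 'a': 81, 'z': 85, 'y': 32, 'b': 64}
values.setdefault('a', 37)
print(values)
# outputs {'h': 4, 'a': 81, 'z': 85, 'y': 32, 'b': 64}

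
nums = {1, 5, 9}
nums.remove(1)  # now {5, 9}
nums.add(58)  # {5, 9, 58}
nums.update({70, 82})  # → {5, 9, 58, 70, 82}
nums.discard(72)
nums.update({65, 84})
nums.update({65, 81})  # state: {5, 9, 58, 65, 70, 81, 82, 84}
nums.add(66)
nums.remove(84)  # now {5, 9, 58, 65, 66, 70, 81, 82}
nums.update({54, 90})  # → {5, 9, 54, 58, 65, 66, 70, 81, 82, 90}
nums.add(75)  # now {5, 9, 54, 58, 65, 66, 70, 75, 81, 82, 90}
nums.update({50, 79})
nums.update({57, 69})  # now {5, 9, 50, 54, 57, 58, 65, 66, 69, 70, 75, 79, 81, 82, 90}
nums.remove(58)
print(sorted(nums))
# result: [5, 9, 50, 54, 57, 65, 66, 69, 70, 75, 79, 81, 82, 90]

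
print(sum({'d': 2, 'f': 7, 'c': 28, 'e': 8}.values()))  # 45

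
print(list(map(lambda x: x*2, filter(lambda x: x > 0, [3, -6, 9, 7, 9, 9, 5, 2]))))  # [6, 18, 14, 18, 18, 10, 4]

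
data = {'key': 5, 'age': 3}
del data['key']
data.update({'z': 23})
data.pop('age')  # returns 3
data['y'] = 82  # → {'z': 23, 'y': 82}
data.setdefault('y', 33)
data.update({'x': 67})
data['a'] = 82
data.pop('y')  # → 82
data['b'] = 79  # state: {'z': 23, 'x': 67, 'a': 82, 'b': 79}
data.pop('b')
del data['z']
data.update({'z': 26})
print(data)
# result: {'x': 67, 'a': 82, 'z': 26}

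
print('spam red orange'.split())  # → ['spam', 'red', 'orange']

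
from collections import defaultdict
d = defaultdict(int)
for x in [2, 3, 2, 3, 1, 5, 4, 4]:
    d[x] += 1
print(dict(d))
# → {2: 2, 3: 2, 1: 1, 5: 1, 4: 2}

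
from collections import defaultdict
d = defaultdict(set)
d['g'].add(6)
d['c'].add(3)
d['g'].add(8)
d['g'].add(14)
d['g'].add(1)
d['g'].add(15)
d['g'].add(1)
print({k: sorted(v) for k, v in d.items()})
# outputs {'g': [1, 6, 8, 14, 15], 'c': [3]}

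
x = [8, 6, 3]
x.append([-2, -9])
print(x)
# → [8, 6, 3, [-2, -9]]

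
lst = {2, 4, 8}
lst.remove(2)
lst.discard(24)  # {4, 8}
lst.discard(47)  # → {4, 8}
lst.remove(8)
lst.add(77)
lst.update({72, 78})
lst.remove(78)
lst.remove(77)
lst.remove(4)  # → {72}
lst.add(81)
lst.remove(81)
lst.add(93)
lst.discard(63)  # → {72, 93}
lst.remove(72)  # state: {93}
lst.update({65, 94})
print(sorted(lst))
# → [65, 93, 94]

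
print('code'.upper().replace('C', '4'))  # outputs 4ODE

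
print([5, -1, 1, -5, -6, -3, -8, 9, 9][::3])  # [5, -5, -8]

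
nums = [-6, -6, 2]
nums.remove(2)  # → [-6, -6]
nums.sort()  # [-6, -6]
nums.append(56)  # [-6, -6, 56]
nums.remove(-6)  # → [-6, 56]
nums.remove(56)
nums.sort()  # [-6]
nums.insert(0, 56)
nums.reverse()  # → [-6, 56]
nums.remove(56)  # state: [-6]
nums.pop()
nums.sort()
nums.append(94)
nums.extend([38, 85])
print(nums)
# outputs [94, 38, 85]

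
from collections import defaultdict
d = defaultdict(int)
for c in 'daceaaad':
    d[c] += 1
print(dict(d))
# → {'d': 2, 'a': 4, 'c': 1, 'e': 1}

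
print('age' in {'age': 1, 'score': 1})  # True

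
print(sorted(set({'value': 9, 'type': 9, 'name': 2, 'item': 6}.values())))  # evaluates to [2, 6, 9]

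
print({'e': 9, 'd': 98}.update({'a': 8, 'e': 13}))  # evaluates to None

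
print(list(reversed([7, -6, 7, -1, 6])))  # [6, -1, 7, -6, 7]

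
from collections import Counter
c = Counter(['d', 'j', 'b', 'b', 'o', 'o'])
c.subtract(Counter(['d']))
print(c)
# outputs Counter({'b': 2, 'o': 2, 'j': 1, 'd': 0})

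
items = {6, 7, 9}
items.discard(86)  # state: {6, 7, 9}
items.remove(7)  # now {6, 9}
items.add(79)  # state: {6, 9, 79}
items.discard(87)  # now {6, 9, 79}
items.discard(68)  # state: {6, 9, 79}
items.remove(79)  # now {6, 9}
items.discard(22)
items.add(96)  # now {6, 9, 96}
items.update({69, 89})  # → {6, 9, 69, 89, 96}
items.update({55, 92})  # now {6, 9, 55, 69, 89, 92, 96}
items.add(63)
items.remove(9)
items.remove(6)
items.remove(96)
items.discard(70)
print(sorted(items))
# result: [55, 63, 69, 89, 92]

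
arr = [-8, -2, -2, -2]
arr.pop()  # -2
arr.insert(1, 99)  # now [-8, 99, -2, -2]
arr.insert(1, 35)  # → [-8, 35, 99, -2, -2]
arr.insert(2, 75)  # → [-8, 35, 75, 99, -2, -2]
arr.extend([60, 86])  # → [-8, 35, 75, 99, -2, -2, 60, 86]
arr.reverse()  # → [86, 60, -2, -2, 99, 75, 35, -8]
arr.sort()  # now [-8, -2, -2, 35, 60, 75, 86, 99]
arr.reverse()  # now [99, 86, 75, 60, 35, -2, -2, -8]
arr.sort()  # [-8, -2, -2, 35, 60, 75, 86, 99]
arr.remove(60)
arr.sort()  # [-8, -2, -2, 35, 75, 86, 99]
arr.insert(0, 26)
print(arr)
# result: [26, -8, -2, -2, 35, 75, 86, 99]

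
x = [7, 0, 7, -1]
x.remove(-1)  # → [7, 0, 7]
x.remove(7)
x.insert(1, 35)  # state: [0, 35, 7]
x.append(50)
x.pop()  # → 50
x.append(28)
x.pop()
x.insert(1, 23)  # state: [0, 23, 35, 7]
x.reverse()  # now [7, 35, 23, 0]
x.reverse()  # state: [0, 23, 35, 7]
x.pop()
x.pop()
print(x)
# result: [0, 23]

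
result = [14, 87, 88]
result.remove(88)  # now [14, 87]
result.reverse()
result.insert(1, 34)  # [87, 34, 14]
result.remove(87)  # [34, 14]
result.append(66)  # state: [34, 14, 66]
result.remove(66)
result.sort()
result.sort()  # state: [14, 34]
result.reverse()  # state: [34, 14]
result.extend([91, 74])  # [34, 14, 91, 74]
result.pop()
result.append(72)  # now [34, 14, 91, 72]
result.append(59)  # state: [34, 14, 91, 72, 59]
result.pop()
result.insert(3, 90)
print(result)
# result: [34, 14, 91, 90, 72]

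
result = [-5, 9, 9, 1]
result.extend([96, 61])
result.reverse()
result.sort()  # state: [-5, 1, 9, 9, 61, 96]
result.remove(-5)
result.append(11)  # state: [1, 9, 9, 61, 96, 11]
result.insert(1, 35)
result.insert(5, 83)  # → [1, 35, 9, 9, 61, 83, 96, 11]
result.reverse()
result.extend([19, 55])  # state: [11, 96, 83, 61, 9, 9, 35, 1, 19, 55]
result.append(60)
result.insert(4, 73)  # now [11, 96, 83, 61, 73, 9, 9, 35, 1, 19, 55, 60]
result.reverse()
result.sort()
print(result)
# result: [1, 9, 9, 11, 19, 35, 55, 60, 61, 73, 83, 96]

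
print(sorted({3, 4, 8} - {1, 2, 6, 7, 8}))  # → [3, 4]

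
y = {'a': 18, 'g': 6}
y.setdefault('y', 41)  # 41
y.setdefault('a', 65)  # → 18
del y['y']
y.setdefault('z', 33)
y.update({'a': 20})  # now {'a': 20, 'g': 6, 'z': 33}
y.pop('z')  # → 33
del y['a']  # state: {'g': 6}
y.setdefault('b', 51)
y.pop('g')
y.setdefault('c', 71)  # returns 71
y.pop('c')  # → 71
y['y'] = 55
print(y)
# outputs {'b': 51, 'y': 55}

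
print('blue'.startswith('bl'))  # True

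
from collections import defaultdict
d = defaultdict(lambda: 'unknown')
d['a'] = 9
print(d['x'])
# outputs unknown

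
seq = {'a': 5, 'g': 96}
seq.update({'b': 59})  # {'a': 5, 'g': 96, 'b': 59}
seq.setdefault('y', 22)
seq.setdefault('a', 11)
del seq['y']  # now {'a': 5, 'g': 96, 'b': 59}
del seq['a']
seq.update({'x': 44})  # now {'g': 96, 'b': 59, 'x': 44}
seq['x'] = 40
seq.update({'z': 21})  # {'g': 96, 'b': 59, 'x': 40, 'z': 21}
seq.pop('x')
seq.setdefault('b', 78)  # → 59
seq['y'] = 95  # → {'g': 96, 'b': 59, 'z': 21, 'y': 95}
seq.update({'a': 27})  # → {'g': 96, 'b': 59, 'z': 21, 'y': 95, 'a': 27}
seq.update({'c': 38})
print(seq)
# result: {'g': 96, 'b': 59, 'z': 21, 'y': 95, 'a': 27, 'c': 38}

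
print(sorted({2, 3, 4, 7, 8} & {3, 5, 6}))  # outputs [3]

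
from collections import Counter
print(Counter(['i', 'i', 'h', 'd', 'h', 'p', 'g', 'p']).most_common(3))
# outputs [('i', 2), ('h', 2), ('p', 2)]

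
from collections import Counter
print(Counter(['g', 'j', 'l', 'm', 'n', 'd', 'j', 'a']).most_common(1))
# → [('j', 2)]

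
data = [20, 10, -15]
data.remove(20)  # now [10, -15]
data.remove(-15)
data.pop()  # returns 10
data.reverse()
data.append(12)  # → [12]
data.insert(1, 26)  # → [12, 26]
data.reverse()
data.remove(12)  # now [26]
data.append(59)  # [26, 59]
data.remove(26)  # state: [59]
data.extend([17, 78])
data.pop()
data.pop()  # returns 17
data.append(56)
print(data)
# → [59, 56]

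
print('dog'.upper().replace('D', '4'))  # 4OG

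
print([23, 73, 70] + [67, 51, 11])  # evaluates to [23, 73, 70, 67, 51, 11]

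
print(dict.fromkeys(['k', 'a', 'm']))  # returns {'k': None, 'a': None, 'm': None}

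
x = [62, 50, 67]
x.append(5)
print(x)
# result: [62, 50, 67, 5]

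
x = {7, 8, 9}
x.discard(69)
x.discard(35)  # {7, 8, 9}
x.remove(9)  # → {7, 8}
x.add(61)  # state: {7, 8, 61}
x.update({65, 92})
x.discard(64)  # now {7, 8, 61, 65, 92}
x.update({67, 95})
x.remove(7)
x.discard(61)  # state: {8, 65, 67, 92, 95}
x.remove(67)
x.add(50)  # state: {8, 50, 65, 92, 95}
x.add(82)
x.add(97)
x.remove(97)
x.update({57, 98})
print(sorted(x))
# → [8, 50, 57, 65, 82, 92, 95, 98]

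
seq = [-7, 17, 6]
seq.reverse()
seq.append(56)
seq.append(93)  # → [6, 17, -7, 56, 93]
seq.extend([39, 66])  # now [6, 17, -7, 56, 93, 39, 66]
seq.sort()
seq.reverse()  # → [93, 66, 56, 39, 17, 6, -7]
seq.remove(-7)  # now [93, 66, 56, 39, 17, 6]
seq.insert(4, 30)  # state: [93, 66, 56, 39, 30, 17, 6]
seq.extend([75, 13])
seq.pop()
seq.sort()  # [6, 17, 30, 39, 56, 66, 75, 93]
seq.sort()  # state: [6, 17, 30, 39, 56, 66, 75, 93]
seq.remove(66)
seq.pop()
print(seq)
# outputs [6, 17, 30, 39, 56, 75]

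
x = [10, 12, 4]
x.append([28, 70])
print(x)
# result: [10, 12, 4, [28, 70]]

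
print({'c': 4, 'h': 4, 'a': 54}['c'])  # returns 4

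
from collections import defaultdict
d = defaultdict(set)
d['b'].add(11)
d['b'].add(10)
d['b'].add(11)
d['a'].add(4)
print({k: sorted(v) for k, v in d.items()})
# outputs {'b': [10, 11], 'a': [4]}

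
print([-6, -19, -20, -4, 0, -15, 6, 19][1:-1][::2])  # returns [-19, -4, -15]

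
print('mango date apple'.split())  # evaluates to ['mango', 'date', 'apple']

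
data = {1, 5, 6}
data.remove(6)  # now {1, 5}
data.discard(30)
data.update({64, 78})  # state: {1, 5, 64, 78}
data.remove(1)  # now {5, 64, 78}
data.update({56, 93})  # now {5, 56, 64, 78, 93}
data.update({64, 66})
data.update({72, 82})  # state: {5, 56, 64, 66, 72, 78, 82, 93}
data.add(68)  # {5, 56, 64, 66, 68, 72, 78, 82, 93}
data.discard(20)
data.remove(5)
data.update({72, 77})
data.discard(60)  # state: {56, 64, 66, 68, 72, 77, 78, 82, 93}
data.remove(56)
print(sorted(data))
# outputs [64, 66, 68, 72, 77, 78, 82, 93]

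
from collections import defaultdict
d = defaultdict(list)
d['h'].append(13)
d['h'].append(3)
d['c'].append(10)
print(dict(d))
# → {'h': [13, 3], 'c': [10]}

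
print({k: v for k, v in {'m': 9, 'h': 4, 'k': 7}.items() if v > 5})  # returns {'m': 9, 'k': 7}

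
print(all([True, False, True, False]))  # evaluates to False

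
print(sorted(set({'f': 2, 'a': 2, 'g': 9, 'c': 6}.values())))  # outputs [2, 6, 9]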